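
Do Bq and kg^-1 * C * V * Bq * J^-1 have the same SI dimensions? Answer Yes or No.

No

Left side:
  Bq = s⁻¹.
Right side:
  C = s·A.
  V = kg·m²·s⁻³·A⁻¹.
  Bq = s⁻¹.
  J = kg·m²·s⁻².
  So J⁻¹ = kg⁻¹·m⁻²·s².
  Combining: kg⁻¹·C·V·Bq·J⁻¹ = kg⁻¹ · (s·A) · (kg·m²·s⁻³·A⁻¹) · s⁻¹ · (kg⁻¹·m⁻²·s²) = kg⁻¹·s⁻¹.
Left is s⁻¹; right is kg⁻¹·s⁻¹ — different.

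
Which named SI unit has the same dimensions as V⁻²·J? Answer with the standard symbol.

F

V = kg·m²·s⁻³·A⁻¹.
So V⁻² = kg⁻²·m⁻⁴·s⁶·A².
J = kg·m²·s⁻².
Combining: V⁻²·J = (kg⁻²·m⁻⁴·s⁶·A²) · (kg·m²·s⁻²) = kg⁻¹·m⁻²·s⁴·A².
kg⁻¹·m⁻²·s⁴·A² is the base-SI form of the farad.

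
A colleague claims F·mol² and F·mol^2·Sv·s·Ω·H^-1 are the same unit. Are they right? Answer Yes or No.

No

Left side:
  F = C/V (capacitance = charge per voltage),
      = A·s/(kg·m²·s⁻³·A⁻¹) (substituting C and V),
      = kg⁻¹·m⁻²·s⁴·A².
  Combining: F·mol² = (kg⁻¹·m⁻²·s⁴·A²) · mol² = kg⁻¹·m⁻²·s⁴·A²·mol².
Right side:
  F = C/V (capacitance = charge per voltage),
      = A·s/(kg·m²·s⁻³·A⁻¹) (substituting C and V),
      = kg⁻¹·m⁻²·s⁴·A².
  Sv = J/kg (equivalent dose = energy per mass),
      = m²·s⁻².
  Ω = V/A (resistance = voltage per current),
      = kg·m²·s⁻³·A⁻².
  H = Wb/A (inductance = flux per current),
      = kg·m²·s⁻²·A⁻².
  So H⁻¹ = kg⁻¹·m⁻²·s²·A².
  Combining: F·mol²·Sv·s·Ω·H⁻¹ = (kg⁻¹·m⁻²·s⁴·A²) · mol² · (m²·s⁻²) · s · (kg·m²·s⁻³·A⁻²) · (kg⁻¹·m⁻²·s²·A²) = kg⁻¹·s²·A²·mol².
Left is kg⁻¹·m⁻²·s⁴·A²·mol²; right is kg⁻¹·s²·A²·mol² — different.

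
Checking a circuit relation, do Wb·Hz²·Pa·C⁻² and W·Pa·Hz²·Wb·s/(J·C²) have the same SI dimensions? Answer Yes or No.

Yes

Left side:
  Wb = V·s (flux: a volt is a weber per second),
      = kg·m²·s⁻²·A⁻¹.
  Hz = 1/s = s⁻¹ (frequency is cycles per second).
  So Hz² = s⁻².
  Pa = N/m² (pressure = force per area),
      = kg·m⁻¹·s⁻².
  C = A·s = s·A (charge = current × time).
  So C⁻² = s⁻²·A⁻².
  Combining: Wb·Hz²·Pa·C⁻² = (kg·m²·s⁻²·A⁻¹) · s⁻² · (kg·m⁻¹·s⁻²) · (s⁻²·A⁻²) = kg²·m·s⁻⁸·A⁻³.
Right side:
  W = J/s (power = energy per time),
      = kg·m²·s⁻³.
  Pa = N/m² (pressure = force per area),
      = kg·m⁻¹·s⁻².
  Hz = 1/s = s⁻¹ (frequency is cycles per second).
  So Hz² = s⁻².
  Wb = V·s (flux: a volt is a weber per second),
      = kg·m²·s⁻²·A⁻¹.
  J = N·m (work = force × distance),
      = kg·m²·s⁻².
  So J⁻¹ = kg⁻¹·m⁻²·s².
  C = A·s = s·A (charge = current × time).
  So C⁻² = s⁻²·A⁻².
  Combining: W·Pa·Hz²·Wb·J⁻¹·C⁻²·s = (kg·m²·s⁻³) · (kg·m⁻¹·s⁻²) · s⁻² · (kg·m²·s⁻²·A⁻¹) · (kg⁻¹·m⁻²·s²) · (s⁻²·A⁻²) · s = kg²·m·s⁻⁸·A⁻³.
Both reduce to kg²·m·s⁻⁸·A⁻³.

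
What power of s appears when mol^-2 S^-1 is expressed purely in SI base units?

S = 1/Ω (conductance is reciprocal resistance),
    = kg⁻¹·m⁻²·s³·A².
So S⁻¹ = kg·m²·s⁻³·A⁻².
Combining: mol⁻²·S⁻¹ = mol⁻² · (kg·m²·s⁻³·A⁻²) = kg·m²·s⁻³·A⁻²·mol⁻².
The exponent of s is -3.

-3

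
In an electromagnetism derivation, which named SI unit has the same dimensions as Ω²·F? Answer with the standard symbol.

H

Ω = kg·m²·s⁻³·A⁻².
So Ω² = kg²·m⁴·s⁻⁶·A⁻⁴.
F = kg⁻¹·m⁻²·s⁴·A².
Combining: Ω²·F = (kg²·m⁴·s⁻⁶·A⁻⁴) · (kg⁻¹·m⁻²·s⁴·A²) = kg·m²·s⁻²·A⁻².
kg·m²·s⁻²·A⁻² is the base-SI form of the henry.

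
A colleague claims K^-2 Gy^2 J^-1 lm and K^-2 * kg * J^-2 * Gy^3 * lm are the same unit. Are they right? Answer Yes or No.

Left side:
  Gy = m²·s⁻².
  So Gy² = m⁴·s⁻⁴.
  J = kg·m²·s⁻².
  So J⁻¹ = kg⁻¹·m⁻²·s².
  lm = cd.
  Combining: K⁻²·Gy²·J⁻¹·lm = K⁻² · (m⁴·s⁻⁴) · (kg⁻¹·m⁻²·s²) · cd = kg⁻¹·m²·s⁻²·K⁻²·cd.
Right side:
  J = kg·m²·s⁻².
  So J⁻² = kg⁻²·m⁻⁴·s⁴.
  Gy = m²·s⁻².
  So Gy³ = m⁶·s⁻⁶.
  lm = cd.
  Combining: K⁻²·kg·J⁻²·Gy³·lm = K⁻² · kg · (kg⁻²·m⁻⁴·s⁴) · (m⁶·s⁻⁶) · cd = kg⁻¹·m²·s⁻²·K⁻²·cd.
Both reduce to kg⁻¹·m²·s⁻²·K⁻²·cd.

Yes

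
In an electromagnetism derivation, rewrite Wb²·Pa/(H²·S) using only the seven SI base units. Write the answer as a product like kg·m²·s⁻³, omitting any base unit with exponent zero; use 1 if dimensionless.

kg²·m·s⁻⁵

H = Wb/A (inductance = flux per current),
    = kg·m²·s⁻²·A⁻².
So H⁻² = kg⁻²·m⁻⁴·s⁴·A⁴.
Wb = V·s (flux: a volt is a weber per second),
    = kg·m²·s⁻²·A⁻¹.
So Wb² = kg²·m⁴·s⁻⁴·A⁻².
S = 1/Ω (conductance is reciprocal resistance),
    = kg⁻¹·m⁻²·s³·A².
So S⁻¹ = kg·m²·s⁻³·A⁻².
Pa = N/m² (pressure = force per area),
    = kg·m⁻¹·s⁻².
Combining: H⁻²·Wb²·S⁻¹·Pa = (kg⁻²·m⁻⁴·s⁴·A⁴) · (kg²·m⁴·s⁻⁴·A⁻²) · (kg·m²·s⁻³·A⁻²) · (kg·m⁻¹·s⁻²) = kg²·m·s⁻⁵.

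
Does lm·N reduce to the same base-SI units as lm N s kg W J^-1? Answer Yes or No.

No

Left side:
  lm = cd.
  N = kg·m·s⁻².
  Combining: lm·N = cd · (kg·m·s⁻²) = kg·m·s⁻²·cd.
Right side:
  lm = cd·sr = cd (luminous flux; sr is dimensionless).
  N = kg·m/s² = kg·m·s⁻² (force = mass × acceleration).
  W = J/s (power = energy per time),
      = kg·m²·s⁻³.
  J = N·m (work = force × distance),
      = kg·m²·s⁻².
  So J⁻¹ = kg⁻¹·m⁻²·s².
  Combining: lm·N·s·kg·W·J⁻¹ = cd · (kg·m·s⁻²) · s · kg · (kg·m²·s⁻³) · (kg⁻¹·m⁻²·s²) = kg²·m·s⁻²·cd.
Left is kg·m·s⁻²·cd; right is kg²·m·s⁻²·cd — different.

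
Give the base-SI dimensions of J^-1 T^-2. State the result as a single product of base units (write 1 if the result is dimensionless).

kg⁻³·m⁻²·s⁶·A²

J = N·m (work = force × distance),
    = kg·m²·s⁻².
So J⁻¹ = kg⁻¹·m⁻²·s².
T = Wb/m² (flux density = flux per area),
    = kg·s⁻²·A⁻¹.
So T⁻² = kg⁻²·s⁴·A².
Combining: J⁻¹·T⁻² = (kg⁻¹·m⁻²·s²) · (kg⁻²·s⁴·A²) = kg⁻³·m⁻²·s⁶·A².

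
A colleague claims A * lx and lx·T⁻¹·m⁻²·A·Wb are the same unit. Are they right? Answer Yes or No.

Yes

Left side:
  lx = m⁻²·cd.
  Combining: A·lx = A · (m⁻²·cd) = m⁻²·A·cd.
Right side:
  lx = m⁻²·cd.
  T = kg·s⁻²·A⁻¹.
  So T⁻¹ = kg⁻¹·s²·A.
  Wb = kg·m²·s⁻²·A⁻¹.
  Combining: lx·T⁻¹·m⁻²·A·Wb = (m⁻²·cd) · (kg⁻¹·s²·A) · m⁻² · A · (kg·m²·s⁻²·A⁻¹) = m⁻²·A·cd.
Both reduce to m⁻²·A·cd.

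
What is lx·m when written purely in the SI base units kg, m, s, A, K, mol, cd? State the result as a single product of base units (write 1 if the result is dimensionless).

m⁻¹·cd

lx = lm/m² (illuminance = luminous flux per area),
    = m⁻²·cd.
Combining: lx·m = (m⁻²·cd) · m = m⁻¹·cd.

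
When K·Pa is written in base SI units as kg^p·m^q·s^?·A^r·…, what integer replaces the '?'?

Pa = kg·m⁻¹·s⁻².
Combining: K·Pa = K · (kg·m⁻¹·s⁻²) = kg·m⁻¹·s⁻²·K.
The exponent of s is -2.

-2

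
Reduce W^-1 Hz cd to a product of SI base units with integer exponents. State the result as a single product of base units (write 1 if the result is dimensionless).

W = J/s (power = energy per time),
    = kg·m²·s⁻³.
So W⁻¹ = kg⁻¹·m⁻²·s³.
Hz = 1/s = s⁻¹ (frequency is cycles per second).
Combining: W⁻¹·Hz·cd = (kg⁻¹·m⁻²·s³) · s⁻¹ · cd = kg⁻¹·m⁻²·s²·cd.

kg⁻¹·m⁻²·s²·cd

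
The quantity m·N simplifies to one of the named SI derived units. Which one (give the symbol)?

J

N = kg·m/s² = kg·m·s⁻² (force = mass × acceleration).
Combining: m·N = m · (kg·m·s⁻²) = kg·m²·s⁻².
kg·m²·s⁻² is the base-SI form of the joule.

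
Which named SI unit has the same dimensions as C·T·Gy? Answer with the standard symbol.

W

C = A·s = s·A (charge = current × time).
T = Wb/m² (flux density = flux per area),
    = kg·s⁻²·A⁻¹.
Gy = J/kg (absorbed dose = energy per mass),
    = m²·s⁻².
Combining: C·T·Gy = (s·A) · (kg·s⁻²·A⁻¹) · (m²·s⁻²) = kg·m²·s⁻³.
kg·m²·s⁻³ is the base-SI form of the watt.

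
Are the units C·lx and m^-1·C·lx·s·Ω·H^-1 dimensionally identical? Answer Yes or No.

Left side:
  C = s·A.
  lx = m⁻²·cd.
  Combining: C·lx = (s·A) · (m⁻²·cd) = m⁻²·s·A·cd.
Right side:
  C = A·s = s·A (charge = current × time).
  lx = lm/m² (illuminance = luminous flux per area),
      = m⁻²·cd.
  Ω = V/A (resistance = voltage per current),
      = kg·m²·s⁻³·A⁻².
  H = Wb/A (inductance = flux per current),
      = kg·m²·s⁻²·A⁻².
  So H⁻¹ = kg⁻¹·m⁻²·s²·A².
  Combining: m⁻¹·C·lx·s·Ω·H⁻¹ = m⁻¹ · (s·A) · (m⁻²·cd) · s · (kg·m²·s⁻³·A⁻²) · (kg⁻¹·m⁻²·s²·A²) = m⁻³·s·A·cd.
Left is m⁻²·s·A·cd; right is m⁻³·s·A·cd — different.

No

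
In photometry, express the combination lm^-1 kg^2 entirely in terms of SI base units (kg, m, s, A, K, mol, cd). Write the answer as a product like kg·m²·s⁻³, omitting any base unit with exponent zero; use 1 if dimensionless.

kg²·cd⁻¹

lm = cd.
So lm⁻¹ = cd⁻¹.
Combining: lm⁻¹·kg² = cd⁻¹ · kg² = kg²·cd⁻¹.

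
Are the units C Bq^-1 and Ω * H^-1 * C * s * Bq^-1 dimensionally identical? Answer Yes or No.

Yes

Left side:
  C = A·s = s·A (charge = current × time).
  Bq = 1/s = s⁻¹ (activity is decays per second).
  So Bq⁻¹ = s.
  Combining: C·Bq⁻¹ = (s·A) · s = s²·A.
Right side:
  Ω = V/A (resistance = voltage per current),
      = kg·m²·s⁻³·A⁻².
  H = Wb/A (inductance = flux per current),
      = kg·m²·s⁻²·A⁻².
  So H⁻¹ = kg⁻¹·m⁻²·s²·A².
  C = A·s = s·A (charge = current × time).
  Bq = 1/s = s⁻¹ (activity is decays per second).
  So Bq⁻¹ = s.
  Combining: Ω·H⁻¹·C·s·Bq⁻¹ = (kg·m²·s⁻³·A⁻²) · (kg⁻¹·m⁻²·s²·A²) · (s·A) · s · s = s²·A.
Both reduce to s²·A.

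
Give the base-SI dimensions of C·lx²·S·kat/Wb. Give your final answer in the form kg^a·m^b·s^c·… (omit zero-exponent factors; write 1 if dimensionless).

kg⁻²·m⁻⁸·s⁵·A⁴·mol·cd²

C = s·A.
lx = m⁻²·cd.
So lx² = m⁻⁴·cd².
Wb = kg·m²·s⁻²·A⁻¹.
So Wb⁻¹ = kg⁻¹·m⁻²·s²·A.
S = kg⁻¹·m⁻²·s³·A².
kat = s⁻¹·mol.
Combining: C·lx²·Wb⁻¹·S·kat = (s·A) · (m⁻⁴·cd²) · (kg⁻¹·m⁻²·s²·A) · (kg⁻¹·m⁻²·s³·A²) · (s⁻¹·mol) = kg⁻²·m⁻⁸·s⁵·A⁴·mol·cd².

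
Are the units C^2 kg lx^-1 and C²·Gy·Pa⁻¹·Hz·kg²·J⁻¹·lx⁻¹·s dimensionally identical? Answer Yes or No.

No

Left side:
  C = A·s = s·A (charge = current × time).
  So C² = s²·A².
  lx = lm/m² (illuminance = luminous flux per area),
      = m⁻²·cd.
  So lx⁻¹ = m²·cd⁻¹.
  Combining: C²·kg·lx⁻¹ = (s²·A²) · kg · (m²·cd⁻¹) = kg·m²·s²·A²·cd⁻¹.
Right side:
  C = A·s = s·A (charge = current × time).
  So C² = s²·A².
  Gy = J/kg (absorbed dose = energy per mass),
      = m²·s⁻².
  Pa = N/m² (pressure = force per area),
      = kg·m⁻¹·s⁻².
  So Pa⁻¹ = kg⁻¹·m·s².
  Hz = 1/s = s⁻¹ (frequency is cycles per second).
  J = N·m (work = force × distance),
      = kg·m²·s⁻².
  So J⁻¹ = kg⁻¹·m⁻²·s².
  lx = lm/m² (illuminance = luminous flux per area),
      = m⁻²·cd.
  So lx⁻¹ = m²·cd⁻¹.
  Combining: C²·Gy·Pa⁻¹·Hz·kg²·J⁻¹·lx⁻¹·s = (s²·A²) · (m²·s⁻²) · (kg⁻¹·m·s²) · s⁻¹ · kg² · (kg⁻¹·m⁻²·s²) · (m²·cd⁻¹) · s = m³·s⁴·A²·cd⁻¹.
Left is kg·m²·s²·A²·cd⁻¹; right is m³·s⁴·A²·cd⁻¹ — different.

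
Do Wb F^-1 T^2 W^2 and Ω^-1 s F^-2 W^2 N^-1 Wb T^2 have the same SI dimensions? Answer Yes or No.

No

Left side:
  Wb = V·s (flux: a volt is a weber per second),
      = kg·m²·s⁻²·A⁻¹.
  F = C/V (capacitance = charge per voltage),
      = A·s/(kg·m²·s⁻³·A⁻¹) (substituting C and V),
      = kg⁻¹·m⁻²·s⁴·A².
  So F⁻¹ = kg·m²·s⁻⁴·A⁻².
  T = Wb/m² (flux density = flux per area),
      = kg·s⁻²·A⁻¹.
  So T² = kg²·s⁻⁴·A⁻².
  W = J/s (power = energy per time),
      = kg·m²·s⁻³.
  So W² = kg²·m⁴·s⁻⁶.
  Combining: Wb·F⁻¹·T²·W² = (kg·m²·s⁻²·A⁻¹) · (kg·m²·s⁻⁴·A⁻²) · (kg²·s⁻⁴·A⁻²) · (kg²·m⁴·s⁻⁶) = kg⁶·m⁸·s⁻¹⁶·A⁻⁵.
Right side:
  Ω = V/A (resistance = voltage per current),
      = kg·m²·s⁻³·A⁻².
  So Ω⁻¹ = kg⁻¹·m⁻²·s³·A².
  F = C/V (capacitance = charge per voltage),
      = A·s/(kg·m²·s⁻³·A⁻¹) (substituting C and V),
      = kg⁻¹·m⁻²·s⁴·A².
  So F⁻² = kg²·m⁴·s⁻⁸·A⁻⁴.
  W = J/s (power = energy per time),
      = kg·m²·s⁻³.
  So W² = kg²·m⁴·s⁻⁶.
  N = kg·m/s² = kg·m·s⁻² (force = mass × acceleration).
  So N⁻¹ = kg⁻¹·m⁻¹·s².
  Wb = V·s (flux: a volt is a weber per second),
      = kg·m²·s⁻²·A⁻¹.
  T = Wb/m² (flux density = flux per area),
      = kg·s⁻²·A⁻¹.
  So T² = kg²·s⁻⁴·A⁻².
  Combining: Ω⁻¹·s·F⁻²·W²·N⁻¹·Wb·T² = (kg⁻¹·m⁻²·s³·A²) · s · (kg²·m⁴·s⁻⁸·A⁻⁴) · (kg²·m⁴·s⁻⁶) · (kg⁻¹·m⁻¹·s²) · (kg·m²·s⁻²·A⁻¹) · (kg²·s⁻⁴·A⁻²) = kg⁵·m⁷·s⁻¹⁴·A⁻⁵.
Left is kg⁶·m⁸·s⁻¹⁶·A⁻⁵; right is kg⁵·m⁷·s⁻¹⁴·A⁻⁵ — different.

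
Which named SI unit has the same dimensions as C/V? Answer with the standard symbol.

C = A·s = s·A (charge = current × time).
V = W/A (potential = power per current),
    = kg·m²·s⁻³·A⁻¹.
So V⁻¹ = kg⁻¹·m⁻²·s³·A.
Combining: C·V⁻¹ = (s·A) · (kg⁻¹·m⁻²·s³·A) = kg⁻¹·m⁻²·s⁴·A².
kg⁻¹·m⁻²·s⁴·A² is the base-SI form of the farad.

F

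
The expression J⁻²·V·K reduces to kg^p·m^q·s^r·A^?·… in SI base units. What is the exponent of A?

J = kg·m²·s⁻².
So J⁻² = kg⁻²·m⁻⁴·s⁴.
V = kg·m²·s⁻³·A⁻¹.
Combining: J⁻²·V·K = (kg⁻²·m⁻⁴·s⁴) · (kg·m²·s⁻³·A⁻¹) · K = kg⁻¹·m⁻²·s·A⁻¹·K.
The exponent of A is -1.

-1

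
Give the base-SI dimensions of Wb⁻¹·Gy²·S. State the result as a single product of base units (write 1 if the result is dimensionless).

kg⁻²·s·A³

Wb = V·s (flux: a volt is a weber per second),
    = kg·m²·s⁻²·A⁻¹.
So Wb⁻¹ = kg⁻¹·m⁻²·s²·A.
Gy = J/kg (absorbed dose = energy per mass),
    = m²·s⁻².
So Gy² = m⁴·s⁻⁴.
S = 1/Ω (conductance is reciprocal resistance),
    = kg⁻¹·m⁻²·s³·A².
Combining: Wb⁻¹·Gy²·S = (kg⁻¹·m⁻²·s²·A) · (m⁴·s⁻⁴) · (kg⁻¹·m⁻²·s³·A²) = kg⁻²·s·A³.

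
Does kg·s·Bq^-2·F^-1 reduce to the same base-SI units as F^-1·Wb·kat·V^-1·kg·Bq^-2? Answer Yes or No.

Left side:
  Bq = s⁻¹.
  So Bq⁻² = s².
  F = kg⁻¹·m⁻²·s⁴·A².
  So F⁻¹ = kg·m²·s⁻⁴·A⁻².
  Combining: kg·s·Bq⁻²·F⁻¹ = kg · s · s² · (kg·m²·s⁻⁴·A⁻²) = kg²·m²·s⁻¹·A⁻².
Right side:
  F = kg⁻¹·m⁻²·s⁴·A².
  So F⁻¹ = kg·m²·s⁻⁴·A⁻².
  Wb = kg·m²·s⁻²·A⁻¹.
  kat = s⁻¹·mol.
  V = kg·m²·s⁻³·A⁻¹.
  So V⁻¹ = kg⁻¹·m⁻²·s³·A.
  Bq = s⁻¹.
  So Bq⁻² = s².
  Combining: F⁻¹·Wb·kat·V⁻¹·kg·Bq⁻² = (kg·m²·s⁻⁴·A⁻²) · (kg·m²·s⁻²·A⁻¹) · (s⁻¹·mol) · (kg⁻¹·m⁻²·s³·A) · kg · s² = kg²·m²·s⁻²·A⁻²·mol.
Left is kg²·m²·s⁻¹·A⁻²; right is kg²·m²·s⁻²·A⁻²·mol — different.

No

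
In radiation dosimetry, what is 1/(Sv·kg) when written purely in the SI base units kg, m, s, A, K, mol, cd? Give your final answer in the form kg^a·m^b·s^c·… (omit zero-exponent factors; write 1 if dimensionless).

Sv = J/kg (equivalent dose = energy per mass),
    = m²·s⁻².
So Sv⁻¹ = m⁻²·s².
Combining: Sv⁻¹·kg⁻¹ = (m⁻²·s²) · kg⁻¹ = kg⁻¹·m⁻²·s².

kg⁻¹·m⁻²·s²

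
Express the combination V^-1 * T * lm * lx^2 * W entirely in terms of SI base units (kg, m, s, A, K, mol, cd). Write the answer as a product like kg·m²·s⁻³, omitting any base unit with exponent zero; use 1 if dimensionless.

V = kg·m²·s⁻³·A⁻¹.
So V⁻¹ = kg⁻¹·m⁻²·s³·A.
T = kg·s⁻²·A⁻¹.
lm = cd.
lx = m⁻²·cd.
So lx² = m⁻⁴·cd².
W = kg·m²·s⁻³.
Combining: V⁻¹·T·lm·lx²·W = (kg⁻¹·m⁻²·s³·A) · (kg·s⁻²·A⁻¹) · cd · (m⁻⁴·cd²) · (kg·m²·s⁻³) = kg·m⁻⁴·s⁻²·cd³.

kg·m⁻⁴·s⁻²·cd³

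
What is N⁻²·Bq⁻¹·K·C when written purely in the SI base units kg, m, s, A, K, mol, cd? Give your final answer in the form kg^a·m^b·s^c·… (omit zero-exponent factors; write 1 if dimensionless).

N = kg·m/s² = kg·m·s⁻² (force = mass × acceleration).
So N⁻² = kg⁻²·m⁻²·s⁴.
Bq = 1/s = s⁻¹ (activity is decays per second).
So Bq⁻¹ = s.
C = A·s = s·A (charge = current × time).
Combining: N⁻²·Bq⁻¹·K·C = (kg⁻²·m⁻²·s⁴) · s · K · (s·A) = kg⁻²·m⁻²·s⁶·A·K.

kg⁻²·m⁻²·s⁶·A·K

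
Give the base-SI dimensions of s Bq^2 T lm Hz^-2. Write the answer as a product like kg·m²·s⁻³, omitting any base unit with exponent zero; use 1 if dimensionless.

kg·s⁻¹·A⁻¹·cd

Bq = s⁻¹.
So Bq² = s⁻².
T = kg·s⁻²·A⁻¹.
lm = cd.
Hz = s⁻¹.
So Hz⁻² = s².
Combining: s·Bq²·T·lm·Hz⁻² = s · s⁻² · (kg·s⁻²·A⁻¹) · cd · s² = kg·s⁻¹·A⁻¹·cd.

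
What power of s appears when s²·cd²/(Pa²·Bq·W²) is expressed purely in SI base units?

Pa = kg·m⁻¹·s⁻².
So Pa⁻² = kg⁻²·m²·s⁴.
Bq = s⁻¹.
So Bq⁻¹ = s.
W = kg·m²·s⁻³.
So W⁻² = kg⁻²·m⁻⁴·s⁶.
Combining: Pa⁻²·Bq⁻¹·s²·cd²·W⁻² = (kg⁻²·m²·s⁴) · s · s² · cd² · (kg⁻²·m⁻⁴·s⁶) = kg⁻⁴·m⁻²·s¹³·cd².
The exponent of s is 13.

13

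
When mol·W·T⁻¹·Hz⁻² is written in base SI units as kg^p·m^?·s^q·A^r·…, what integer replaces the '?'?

2

W = kg·m²·s⁻³.
T = kg·s⁻²·A⁻¹.
So T⁻¹ = kg⁻¹·s²·A.
Hz = s⁻¹.
So Hz⁻² = s².
Combining: mol·W·T⁻¹·Hz⁻² = mol · (kg·m²·s⁻³) · (kg⁻¹·s²·A) · s² = m²·s·A·mol.
The exponent of m is 2.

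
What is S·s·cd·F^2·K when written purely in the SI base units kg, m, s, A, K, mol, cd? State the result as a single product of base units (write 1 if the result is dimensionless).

S = 1/Ω (conductance is reciprocal resistance),
    = kg⁻¹·m⁻²·s³·A².
F = C/V (capacitance = charge per voltage),
    = A·s/(kg·m²·s⁻³·A⁻¹) (substituting C and V),
    = kg⁻¹·m⁻²·s⁴·A².
So F² = kg⁻²·m⁻⁴·s⁸·A⁴.
Combining: S·s·cd·F²·K = (kg⁻¹·m⁻²·s³·A²) · s · cd · (kg⁻²·m⁻⁴·s⁸·A⁴) · K = kg⁻³·m⁻⁶·s¹²·A⁶·K·cd.

kg⁻³·m⁻⁶·s¹²·A⁶·K·cd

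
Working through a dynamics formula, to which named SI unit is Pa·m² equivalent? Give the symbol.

N

Pa = N/m² (pressure = force per area),
    = kg·m⁻¹·s⁻².
Combining: Pa·m² = (kg·m⁻¹·s⁻²) · m² = kg·m·s⁻².
kg·m·s⁻² is the base-SI form of the newton.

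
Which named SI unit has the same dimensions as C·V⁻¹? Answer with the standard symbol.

C = A·s = s·A (charge = current × time).
V = W/A (potential = power per current),
    = kg·m²·s⁻³·A⁻¹.
So V⁻¹ = kg⁻¹·m⁻²·s³·A.
Combining: C·V⁻¹ = (s·A) · (kg⁻¹·m⁻²·s³·A) = kg⁻¹·m⁻²·s⁴·A².
kg⁻¹·m⁻²·s⁴·A² is the base-SI form of the farad.

F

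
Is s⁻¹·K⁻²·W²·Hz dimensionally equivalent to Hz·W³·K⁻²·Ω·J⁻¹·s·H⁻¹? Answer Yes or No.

Left side:
  W = J/s (power = energy per time),
      = kg·m²·s⁻³.
  So W² = kg²·m⁴·s⁻⁶.
  Hz = 1/s = s⁻¹ (frequency is cycles per second).
  Combining: s⁻¹·K⁻²·W²·Hz = s⁻¹ · K⁻² · (kg²·m⁴·s⁻⁶) · s⁻¹ = kg²·m⁴·s⁻⁸·K⁻².
Right side:
  Hz = s⁻¹.
  W = kg·m²·s⁻³.
  So W³ = kg³·m⁶·s⁻⁹.
  Ω = kg·m²·s⁻³·A⁻².
  J = kg·m²·s⁻².
  So J⁻¹ = kg⁻¹·m⁻²·s².
  H = kg·m²·s⁻²·A⁻².
  So H⁻¹ = kg⁻¹·m⁻²·s²·A².
  Combining: Hz·W³·K⁻²·Ω·J⁻¹·s·H⁻¹ = s⁻¹ · (kg³·m⁶·s⁻⁹) · K⁻² · (kg·m²·s⁻³·A⁻²) · (kg⁻¹·m⁻²·s²) · s · (kg⁻¹·m⁻²·s²·A²) = kg²·m⁴·s⁻⁸·K⁻².
Both reduce to kg²·m⁴·s⁻⁸·K⁻².

Yes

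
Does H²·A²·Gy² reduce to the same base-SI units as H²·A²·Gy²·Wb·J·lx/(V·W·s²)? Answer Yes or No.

Left side:
  H = Wb/A (inductance = flux per current),
      = kg·m²·s⁻²·A⁻².
  So H² = kg²·m⁴·s⁻⁴·A⁻⁴.
  Gy = J/kg (absorbed dose = energy per mass),
      = m²·s⁻².
  So Gy² = m⁴·s⁻⁴.
  Combining: H²·A²·Gy² = (kg²·m⁴·s⁻⁴·A⁻⁴) · A² · (m⁴·s⁻⁴) = kg²·m⁸·s⁻⁸·A⁻².
Right side:
  H = Wb/A (inductance = flux per current),
      = kg·m²·s⁻²·A⁻².
  So H² = kg²·m⁴·s⁻⁴·A⁻⁴.
  V = W/A (potential = power per current),
      = kg·m²·s⁻³·A⁻¹.
  So V⁻¹ = kg⁻¹·m⁻²·s³·A.
  Gy = J/kg (absorbed dose = energy per mass),
      = m²·s⁻².
  So Gy² = m⁴·s⁻⁴.
  W = J/s (power = energy per time),
      = kg·m²·s⁻³.
  So W⁻¹ = kg⁻¹·m⁻²·s³.
  Wb = V·s (flux: a volt is a weber per second),
      = kg·m²·s⁻²·A⁻¹.
  J = N·m (work = force × distance),
      = kg·m²·s⁻².
  lx = lm/m² (illuminance = luminous flux per area),
      = m⁻²·cd.
  Combining: H²·A²·V⁻¹·Gy²·W⁻¹·Wb·J·lx·s⁻² = (kg²·m⁴·s⁻⁴·A⁻⁴) · A² · (kg⁻¹·m⁻²·s³·A) · (m⁴·s⁻⁴) · (kg⁻¹·m⁻²·s³) · (kg·m²·s⁻²·A⁻¹) · (kg·m²·s⁻²) · (m⁻²·cd) · s⁻² = kg²·m⁶·s⁻⁸·A⁻²·cd.
Left is kg²·m⁸·s⁻⁸·A⁻²; right is kg²·m⁶·s⁻⁸·A⁻²·cd — different.

No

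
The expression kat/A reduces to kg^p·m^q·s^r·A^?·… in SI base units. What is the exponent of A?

-1

kat = mol/s = s⁻¹·mol (catalytic activity).
Combining: A⁻¹·kat = A⁻¹ · (s⁻¹·mol) = s⁻¹·A⁻¹·mol.
The exponent of A is -1.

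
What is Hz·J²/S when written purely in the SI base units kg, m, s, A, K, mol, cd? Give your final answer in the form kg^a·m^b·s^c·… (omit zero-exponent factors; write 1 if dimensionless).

S = kg⁻¹·m⁻²·s³·A².
So S⁻¹ = kg·m²·s⁻³·A⁻².
Hz = s⁻¹.
J = kg·m²·s⁻².
So J² = kg²·m⁴·s⁻⁴.
Combining: S⁻¹·Hz·J² = (kg·m²·s⁻³·A⁻²) · s⁻¹ · (kg²·m⁴·s⁻⁴) = kg³·m⁶·s⁻⁸·A⁻².

kg³·m⁶·s⁻⁸·A⁻²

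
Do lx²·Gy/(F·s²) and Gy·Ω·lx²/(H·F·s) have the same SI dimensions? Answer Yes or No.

Left side:
  F = kg⁻¹·m⁻²·s⁴·A².
  So F⁻¹ = kg·m²·s⁻⁴·A⁻².
  lx = m⁻²·cd.
  So lx² = m⁻⁴·cd².
  Gy = m²·s⁻².
  Combining: F⁻¹·lx²·s⁻²·Gy = (kg·m²·s⁻⁴·A⁻²) · (m⁻⁴·cd²) · s⁻² · (m²·s⁻²) = kg·s⁻⁸·A⁻²·cd².
Right side:
  H = Wb/A (inductance = flux per current),
      = kg·m²·s⁻²·A⁻².
  So H⁻¹ = kg⁻¹·m⁻²·s²·A².
  F = C/V (capacitance = charge per voltage),
      = A·s/(kg·m²·s⁻³·A⁻¹) (substituting C and V),
      = kg⁻¹·m⁻²·s⁴·A².
  So F⁻¹ = kg·m²·s⁻⁴·A⁻².
  Gy = J/kg (absorbed dose = energy per mass),
      = m²·s⁻².
  Ω = V/A (resistance = voltage per current),
      = kg·m²·s⁻³·A⁻².
  lx = lm/m² (illuminance = luminous flux per area),
      = m⁻²·cd.
  So lx² = m⁻⁴·cd².
  Combining: H⁻¹·F⁻¹·Gy·s⁻¹·Ω·lx² = (kg⁻¹·m⁻²·s²·A²) · (kg·m²·s⁻⁴·A⁻²) · (m²·s⁻²) · s⁻¹ · (kg·m²·s⁻³·A⁻²) · (m⁻⁴·cd²) = kg·s⁻⁸·A⁻²·cd².
Both reduce to kg·s⁻⁸·A⁻²·cd².

Yes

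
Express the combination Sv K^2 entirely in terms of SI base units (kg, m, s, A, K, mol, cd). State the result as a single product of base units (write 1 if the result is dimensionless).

m²·s⁻²·K²

Sv = m²·s⁻².
Combining: Sv·K² = (m²·s⁻²) · K² = m²·s⁻²·K².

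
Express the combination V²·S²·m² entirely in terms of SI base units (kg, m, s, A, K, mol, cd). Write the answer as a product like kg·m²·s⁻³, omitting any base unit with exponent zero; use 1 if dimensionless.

m²·A²

V = W/A (potential = power per current),
    = kg·m²·s⁻³·A⁻¹.
So V² = kg²·m⁴·s⁻⁶·A⁻².
S = 1/Ω (conductance is reciprocal resistance),
    = kg⁻¹·m⁻²·s³·A².
So S² = kg⁻²·m⁻⁴·s⁶·A⁴.
Combining: V²·S²·m² = (kg²·m⁴·s⁻⁶·A⁻²) · (kg⁻²·m⁻⁴·s⁶·A⁴) · m² = m²·A².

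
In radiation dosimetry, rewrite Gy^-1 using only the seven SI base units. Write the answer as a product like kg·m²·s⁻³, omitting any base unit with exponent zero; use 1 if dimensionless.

m⁻²·s²

Gy = m²·s⁻².
So Gy⁻¹ = m⁻²·s².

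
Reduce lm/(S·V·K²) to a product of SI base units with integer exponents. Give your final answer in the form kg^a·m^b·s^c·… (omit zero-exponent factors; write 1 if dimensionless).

A⁻¹·K⁻²·cd

S = 1/Ω (conductance is reciprocal resistance),
    = kg⁻¹·m⁻²·s³·A².
So S⁻¹ = kg·m²·s⁻³·A⁻².
V = W/A (potential = power per current),
    = kg·m²·s⁻³·A⁻¹.
So V⁻¹ = kg⁻¹·m⁻²·s³·A.
lm = cd·sr = cd (luminous flux; sr is dimensionless).
Combining: S⁻¹·V⁻¹·lm·K⁻² = (kg·m²·s⁻³·A⁻²) · (kg⁻¹·m⁻²·s³·A) · cd · K⁻² = A⁻¹·K⁻²·cd.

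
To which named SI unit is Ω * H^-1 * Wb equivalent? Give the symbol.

V

Ω = kg·m²·s⁻³·A⁻².
H = kg·m²·s⁻²·A⁻².
So H⁻¹ = kg⁻¹·m⁻²·s²·A².
Wb = kg·m²·s⁻²·A⁻¹.
Combining: Ω·H⁻¹·Wb = (kg·m²·s⁻³·A⁻²) · (kg⁻¹·m⁻²·s²·A²) · (kg·m²·s⁻²·A⁻¹) = kg·m²·s⁻³·A⁻¹.
kg·m²·s⁻³·A⁻¹ is the base-SI form of the volt.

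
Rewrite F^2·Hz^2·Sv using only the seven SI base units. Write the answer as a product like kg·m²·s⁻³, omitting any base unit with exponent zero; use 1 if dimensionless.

kg⁻²·m⁻²·s⁴·A⁴

F = C/V (capacitance = charge per voltage),
    = A·s/(kg·m²·s⁻³·A⁻¹) (substituting C and V),
    = kg⁻¹·m⁻²·s⁴·A².
So F² = kg⁻²·m⁻⁴·s⁸·A⁴.
Hz = 1/s = s⁻¹ (frequency is cycles per second).
So Hz² = s⁻².
Sv = J/kg (equivalent dose = energy per mass),
    = m²·s⁻².
Combining: F²·Hz²·Sv = (kg⁻²·m⁻⁴·s⁸·A⁴) · s⁻² · (m²·s⁻²) = kg⁻²·m⁻²·s⁴·A⁴.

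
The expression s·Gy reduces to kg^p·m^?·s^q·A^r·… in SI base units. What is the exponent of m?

Gy = J/kg (absorbed dose = energy per mass),
    = m²·s⁻².
Combining: s·Gy = s · (m²·s⁻²) = m²·s⁻¹.
The exponent of m is 2.

2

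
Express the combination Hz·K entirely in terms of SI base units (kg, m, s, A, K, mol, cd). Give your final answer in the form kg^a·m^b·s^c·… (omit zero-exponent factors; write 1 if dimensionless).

Hz = s⁻¹.
Combining: Hz·K = s⁻¹ · K = s⁻¹·K.

s⁻¹·K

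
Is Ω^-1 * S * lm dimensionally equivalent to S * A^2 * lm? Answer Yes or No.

Left side:
  Ω = V/A (resistance = voltage per current),
      = kg·m²·s⁻³·A⁻².
  So Ω⁻¹ = kg⁻¹·m⁻²·s³·A².
  S = 1/Ω (conductance is reciprocal resistance),
      = kg⁻¹·m⁻²·s³·A².
  lm = cd·sr = cd (luminous flux; sr is dimensionless).
  Combining: Ω⁻¹·S·lm = (kg⁻¹·m⁻²·s³·A²) · (kg⁻¹·m⁻²·s³·A²) · cd = kg⁻²·m⁻⁴·s⁶·A⁴·cd.
Right side:
  S = 1/Ω (conductance is reciprocal resistance),
      = kg⁻¹·m⁻²·s³·A².
  lm = cd·sr = cd (luminous flux; sr is dimensionless).
  Combining: S·A²·lm = (kg⁻¹·m⁻²·s³·A²) · A² · cd = kg⁻¹·m⁻²·s³·A⁴·cd.
Left is kg⁻²·m⁻⁴·s⁶·A⁴·cd; right is kg⁻¹·m⁻²·s³·A⁴·cd — different.

No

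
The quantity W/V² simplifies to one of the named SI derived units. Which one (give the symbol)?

W = J/s (power = energy per time),
    = kg·m²·s⁻³.
V = W/A (potential = power per current),
    = kg·m²·s⁻³·A⁻¹.
So V⁻² = kg⁻²·m⁻⁴·s⁶·A².
Combining: W·V⁻² = (kg·m²·s⁻³) · (kg⁻²·m⁻⁴·s⁶·A²) = kg⁻¹·m⁻²·s³·A².
kg⁻¹·m⁻²·s³·A² is the base-SI form of the siemens.

S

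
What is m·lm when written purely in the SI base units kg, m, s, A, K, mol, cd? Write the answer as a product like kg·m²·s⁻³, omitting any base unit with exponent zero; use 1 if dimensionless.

m·cd

lm = cd.
Combining: m·lm = m · cd = m·cd.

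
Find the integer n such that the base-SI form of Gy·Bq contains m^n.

Gy = J/kg (absorbed dose = energy per mass),
    = m²·s⁻².
Bq = 1/s = s⁻¹ (activity is decays per second).
Combining: Gy·Bq = (m²·s⁻²) · s⁻¹ = m²·s⁻³.
The exponent of m is 2.

2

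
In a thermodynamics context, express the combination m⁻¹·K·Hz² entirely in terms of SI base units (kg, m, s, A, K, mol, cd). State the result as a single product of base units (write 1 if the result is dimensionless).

Hz = s⁻¹.
So Hz² = s⁻².
Combining: m⁻¹·K·Hz² = m⁻¹ · K · s⁻² = m⁻¹·s⁻²·K.

m⁻¹·s⁻²·K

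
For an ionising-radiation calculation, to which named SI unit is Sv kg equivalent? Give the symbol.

Sv = J/kg (equivalent dose = energy per mass),
    = m²·s⁻².
Combining: Sv·kg = (m²·s⁻²) · kg = kg·m²·s⁻².
kg·m²·s⁻² is the base-SI form of the joule.

J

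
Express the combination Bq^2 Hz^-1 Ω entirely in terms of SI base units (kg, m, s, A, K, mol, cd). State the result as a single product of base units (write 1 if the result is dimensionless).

Bq = s⁻¹.
So Bq² = s⁻².
Hz = s⁻¹.
So Hz⁻¹ = s.
Ω = kg·m²·s⁻³·A⁻².
Combining: Bq²·Hz⁻¹·Ω = s⁻² · s · (kg·m²·s⁻³·A⁻²) = kg·m²·s⁻⁴·A⁻².

kg·m²·s⁻⁴·A⁻²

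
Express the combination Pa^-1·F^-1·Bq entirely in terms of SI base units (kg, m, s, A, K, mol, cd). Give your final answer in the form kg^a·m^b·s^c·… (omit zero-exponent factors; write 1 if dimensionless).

Pa = N/m² (pressure = force per area),
    = kg·m⁻¹·s⁻².
So Pa⁻¹ = kg⁻¹·m·s².
F = C/V (capacitance = charge per voltage),
    = A·s/(kg·m²·s⁻³·A⁻¹) (substituting C and V),
    = kg⁻¹·m⁻²·s⁴·A².
So F⁻¹ = kg·m²·s⁻⁴·A⁻².
Bq = 1/s = s⁻¹ (activity is decays per second).
Combining: Pa⁻¹·F⁻¹·Bq = (kg⁻¹·m·s²) · (kg·m²·s⁻⁴·A⁻²) · s⁻¹ = m³·s⁻³·A⁻².

m³·s⁻³·A⁻²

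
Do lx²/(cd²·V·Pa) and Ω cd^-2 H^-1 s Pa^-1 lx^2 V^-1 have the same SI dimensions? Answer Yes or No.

Left side:
  V = W/A (potential = power per current),
      = kg·m²·s⁻³·A⁻¹.
  So V⁻¹ = kg⁻¹·m⁻²·s³·A.
  Pa = N/m² (pressure = force per area),
      = kg·m⁻¹·s⁻².
  So Pa⁻¹ = kg⁻¹·m·s².
  lx = lm/m² (illuminance = luminous flux per area),
      = m⁻²·cd.
  So lx² = m⁻⁴·cd².
  Combining: cd⁻²·V⁻¹·Pa⁻¹·lx² = cd⁻² · (kg⁻¹·m⁻²·s³·A) · (kg⁻¹·m·s²) · (m⁻⁴·cd²) = kg⁻²·m⁻⁵·s⁵·A.
Right side:
  Ω = kg·m²·s⁻³·A⁻².
  H = kg·m²·s⁻²·A⁻².
  So H⁻¹ = kg⁻¹·m⁻²·s²·A².
  Pa = kg·m⁻¹·s⁻².
  So Pa⁻¹ = kg⁻¹·m·s².
  lx = m⁻²·cd.
  So lx² = m⁻⁴·cd².
  V = kg·m²·s⁻³·A⁻¹.
  So V⁻¹ = kg⁻¹·m⁻²·s³·A.
  Combining: Ω·cd⁻²·H⁻¹·s·Pa⁻¹·lx²·V⁻¹ = (kg·m²·s⁻³·A⁻²) · cd⁻² · (kg⁻¹·m⁻²·s²·A²) · s · (kg⁻¹·m·s²) · (m⁻⁴·cd²) · (kg⁻¹·m⁻²·s³·A) = kg⁻²·m⁻⁵·s⁵·A.
Both reduce to kg⁻²·m⁻⁵·s⁵·A.

Yes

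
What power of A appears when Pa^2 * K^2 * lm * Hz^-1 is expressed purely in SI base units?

0

Pa = kg·m⁻¹·s⁻².
So Pa² = kg²·m⁻²·s⁻⁴.
lm = cd.
Hz = s⁻¹.
So Hz⁻¹ = s.
Combining: Pa²·K²·lm·Hz⁻¹ = (kg²·m⁻²·s⁻⁴) · K² · cd · s = kg²·m⁻²·s⁻³·K²·cd.
The exponent of A is 0.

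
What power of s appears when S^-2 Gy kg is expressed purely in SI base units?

S = 1/Ω (conductance is reciprocal resistance),
    = kg⁻¹·m⁻²·s³·A².
So S⁻² = kg²·m⁴·s⁻⁶·A⁻⁴.
Gy = J/kg (absorbed dose = energy per mass),
    = m²·s⁻².
Combining: S⁻²·Gy·kg = (kg²·m⁴·s⁻⁶·A⁻⁴) · (m²·s⁻²) · kg = kg³·m⁶·s⁻⁸·A⁻⁴.
The exponent of s is -8.

-8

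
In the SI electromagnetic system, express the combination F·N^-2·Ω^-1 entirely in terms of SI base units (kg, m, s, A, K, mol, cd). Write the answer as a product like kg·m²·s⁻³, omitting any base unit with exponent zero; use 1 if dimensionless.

kg⁻⁴·m⁻⁶·s¹¹·A⁴

F = C/V (capacitance = charge per voltage),
    = A·s/(kg·m²·s⁻³·A⁻¹) (substituting C and V),
    = kg⁻¹·m⁻²·s⁴·A².
N = kg·m/s² = kg·m·s⁻² (force = mass × acceleration).
So N⁻² = kg⁻²·m⁻²·s⁴.
Ω = V/A (resistance = voltage per current),
    = kg·m²·s⁻³·A⁻².
So Ω⁻¹ = kg⁻¹·m⁻²·s³·A².
Combining: F·N⁻²·Ω⁻¹ = (kg⁻¹·m⁻²·s⁴·A²) · (kg⁻²·m⁻²·s⁴) · (kg⁻¹·m⁻²·s³·A²) = kg⁻⁴·m⁻⁶·s¹¹·A⁴.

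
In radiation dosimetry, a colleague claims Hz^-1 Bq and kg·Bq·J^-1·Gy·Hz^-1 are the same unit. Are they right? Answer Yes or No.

Left side:
  Hz = 1/s = s⁻¹ (frequency is cycles per second).
  So Hz⁻¹ = s.
  Bq = 1/s = s⁻¹ (activity is decays per second).
  Combining: Hz⁻¹·Bq = s · s⁻¹ = 1.
Right side:
  Bq = 1/s = s⁻¹ (activity is decays per second).
  J = N·m (work = force × distance),
      = kg·m²·s⁻².
  So J⁻¹ = kg⁻¹·m⁻²·s².
  Gy = J/kg (absorbed dose = energy per mass),
      = m²·s⁻².
  Hz = 1/s = s⁻¹ (frequency is cycles per second).
  So Hz⁻¹ = s.
  Combining: kg·Bq·J⁻¹·Gy·Hz⁻¹ = kg · s⁻¹ · (kg⁻¹·m⁻²·s²) · (m²·s⁻²) · s = 1.
Both reduce to 1.

Yes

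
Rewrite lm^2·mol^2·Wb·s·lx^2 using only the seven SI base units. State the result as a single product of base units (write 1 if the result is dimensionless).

lm = cd.
So lm² = cd².
Wb = kg·m²·s⁻²·A⁻¹.
lx = m⁻²·cd.
So lx² = m⁻⁴·cd².
Combining: lm²·mol²·Wb·s·lx² = cd² · mol² · (kg·m²·s⁻²·A⁻¹) · s · (m⁻⁴·cd²) = kg·m⁻²·s⁻¹·A⁻¹·mol²·cd⁴.

kg·m⁻²·s⁻¹·A⁻¹·mol²·cd⁴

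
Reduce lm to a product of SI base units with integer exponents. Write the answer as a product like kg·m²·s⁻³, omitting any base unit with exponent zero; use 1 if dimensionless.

cd

lm = cd·sr = cd (luminous flux; sr is dimensionless).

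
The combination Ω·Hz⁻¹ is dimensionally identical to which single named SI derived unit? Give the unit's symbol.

H

Ω = V/A (resistance = voltage per current),
    = kg·m²·s⁻³·A⁻².
Hz = 1/s = s⁻¹ (frequency is cycles per second).
So Hz⁻¹ = s.
Combining: Ω·Hz⁻¹ = (kg·m²·s⁻³·A⁻²) · s = kg·m²·s⁻²·A⁻².
kg·m²·s⁻²·A⁻² is the base-SI form of the henry.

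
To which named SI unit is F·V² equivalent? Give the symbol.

J

F = C/V (capacitance = charge per voltage),
    = A·s/(kg·m²·s⁻³·A⁻¹) (substituting C and V),
    = kg⁻¹·m⁻²·s⁴·A².
V = W/A (potential = power per current),
    = kg·m²·s⁻³·A⁻¹.
So V² = kg²·m⁴·s⁻⁶·A⁻².
Combining: F·V² = (kg⁻¹·m⁻²·s⁴·A²) · (kg²·m⁴·s⁻⁶·A⁻²) = kg·m²·s⁻².
kg·m²·s⁻² is the base-SI form of the joule.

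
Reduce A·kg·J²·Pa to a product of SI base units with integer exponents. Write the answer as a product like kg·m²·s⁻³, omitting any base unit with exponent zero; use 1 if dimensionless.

J = kg·m²·s⁻².
So J² = kg²·m⁴·s⁻⁴.
Pa = kg·m⁻¹·s⁻².
Combining: A·kg·J²·Pa = A · kg · (kg²·m⁴·s⁻⁴) · (kg·m⁻¹·s⁻²) = kg⁴·m³·s⁻⁶·A.

kg⁴·m³·s⁻⁶·A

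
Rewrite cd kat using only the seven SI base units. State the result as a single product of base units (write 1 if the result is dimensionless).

kat = mol/s = s⁻¹·mol (catalytic activity).
Combining: cd·kat = cd · (s⁻¹·mol) = s⁻¹·mol·cd.

s⁻¹·mol·cd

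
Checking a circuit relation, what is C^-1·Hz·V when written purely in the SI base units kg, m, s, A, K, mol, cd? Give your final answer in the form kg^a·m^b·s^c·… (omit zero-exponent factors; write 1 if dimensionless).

C = A·s = s·A (charge = current × time).
So C⁻¹ = s⁻¹·A⁻¹.
Hz = 1/s = s⁻¹ (frequency is cycles per second).
V = W/A (potential = power per current),
    = kg·m²·s⁻³·A⁻¹.
Combining: C⁻¹·Hz·V = (s⁻¹·A⁻¹) · s⁻¹ · (kg·m²·s⁻³·A⁻¹) = kg·m²·s⁻⁵·A⁻².

kg·m²·s⁻⁵·A⁻²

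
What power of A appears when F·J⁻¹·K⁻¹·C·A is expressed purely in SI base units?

4

F = C/V (capacitance = charge per voltage),
    = A·s/(kg·m²·s⁻³·A⁻¹) (substituting C and V),
    = kg⁻¹·m⁻²·s⁴·A².
J = N·m (work = force × distance),
    = kg·m²·s⁻².
So J⁻¹ = kg⁻¹·m⁻²·s².
C = A·s = s·A (charge = current × time).
Combining: F·J⁻¹·K⁻¹·C·A = (kg⁻¹·m⁻²·s⁴·A²) · (kg⁻¹·m⁻²·s²) · K⁻¹ · (s·A) · A = kg⁻²·m⁻⁴·s⁷·A⁴·K⁻¹.
The exponent of A is 4.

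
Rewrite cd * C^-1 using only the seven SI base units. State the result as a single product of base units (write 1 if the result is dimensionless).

s⁻¹·A⁻¹·cd

C = A·s = s·A (charge = current × time).
So C⁻¹ = s⁻¹·A⁻¹.
Combining: cd·C⁻¹ = cd · (s⁻¹·A⁻¹) = s⁻¹·A⁻¹·cd.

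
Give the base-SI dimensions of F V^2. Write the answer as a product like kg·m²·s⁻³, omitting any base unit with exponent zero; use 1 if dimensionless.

F = C/V (capacitance = charge per voltage),
    = A·s/(kg·m²·s⁻³·A⁻¹) (substituting C and V),
    = kg⁻¹·m⁻²·s⁴·A².
V = W/A (potential = power per current),
    = kg·m²·s⁻³·A⁻¹.
So V² = kg²·m⁴·s⁻⁶·A⁻².
Combining: F·V² = (kg⁻¹·m⁻²·s⁴·A²) · (kg²·m⁴·s⁻⁶·A⁻²) = kg·m²·s⁻².

kg·m²·s⁻²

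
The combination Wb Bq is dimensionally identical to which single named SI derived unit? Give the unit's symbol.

V

Wb = V·s (flux: a volt is a weber per second),
    = kg·m²·s⁻²·A⁻¹.
Bq = 1/s = s⁻¹ (activity is decays per second).
Combining: Wb·Bq = (kg·m²·s⁻²·A⁻¹) · s⁻¹ = kg·m²·s⁻³·A⁻¹.
kg·m²·s⁻³·A⁻¹ is the base-SI form of the volt.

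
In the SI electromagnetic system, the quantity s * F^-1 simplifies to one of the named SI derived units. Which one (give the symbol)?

F = C/V (capacitance = charge per voltage),
    = A·s/(kg·m²·s⁻³·A⁻¹) (substituting C and V),
    = kg⁻¹·m⁻²·s⁴·A².
So F⁻¹ = kg·m²·s⁻⁴·A⁻².
Combining: s·F⁻¹ = s · (kg·m²·s⁻⁴·A⁻²) = kg·m²·s⁻³·A⁻².
kg·m²·s⁻³·A⁻² is the base-SI form of the ohm.

Ω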